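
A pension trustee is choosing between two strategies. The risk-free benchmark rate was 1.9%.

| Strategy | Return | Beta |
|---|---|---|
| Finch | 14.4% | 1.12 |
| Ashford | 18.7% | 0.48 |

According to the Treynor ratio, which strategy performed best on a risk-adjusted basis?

Finch: Treynor = (14.4% − 1.9%) / 1.12 = 11.161
Ashford: Treynor = (18.7% − 1.9%) / 0.48 = 35.000
Highest: Ashford (35.000).

Ashford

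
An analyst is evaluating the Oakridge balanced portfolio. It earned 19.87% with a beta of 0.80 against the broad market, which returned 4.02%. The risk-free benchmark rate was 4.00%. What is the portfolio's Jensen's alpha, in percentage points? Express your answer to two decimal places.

CAPM expected return = Rf + β(Rm − Rf) = 4.00% + 0.80 × (4.02% − 4.00%) = 4 + 0.80 × 0.02 = 4.0160%
Jensen's α = Rp − E[R] = 19.87% − 4.0160% = 15.8540

15.85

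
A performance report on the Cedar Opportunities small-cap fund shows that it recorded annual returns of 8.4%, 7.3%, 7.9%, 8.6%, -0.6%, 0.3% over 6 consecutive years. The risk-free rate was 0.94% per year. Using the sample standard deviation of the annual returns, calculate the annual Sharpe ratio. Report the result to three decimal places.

1.026

Mean return μ = 31.90 / 6 = 5.3167%
Σ(r − μ)² = (8.4 − 5.3167)² + (7.3 − 5.3167)² + (7.9 − 5.3167)² + … = 91.0683
sample σ = √(91.0683 / 5) = √18.2137 = 4.2678%
Sharpe = (μ − rf) / σ = (5.3167 − 0.94) / 4.2678 = 4.3767 / 4.2678 = 1.0255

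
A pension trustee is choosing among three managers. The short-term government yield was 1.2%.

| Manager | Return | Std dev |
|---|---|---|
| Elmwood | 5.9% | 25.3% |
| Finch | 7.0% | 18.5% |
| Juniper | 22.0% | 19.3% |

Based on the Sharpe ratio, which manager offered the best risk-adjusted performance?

Juniper

Elmwood: Sharpe ratio = (5.9% − 1.2%) / 25.3% = 0.186
Finch: Sharpe ratio = (7.0% − 1.2%) / 18.5% = 0.314
Juniper: Sharpe ratio = (22.0% − 1.2%) / 19.3% = 1.078
Highest: Juniper (1.078).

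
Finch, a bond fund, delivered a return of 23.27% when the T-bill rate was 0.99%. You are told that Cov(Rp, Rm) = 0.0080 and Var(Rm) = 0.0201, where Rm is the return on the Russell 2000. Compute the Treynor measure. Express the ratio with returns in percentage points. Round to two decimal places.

55.98

β = Cov / Var = 0.0080 / 0.0201 = 0.3980
Treynor = (Rp − Rf) / β = (23.27% − 0.99%) / 0.3980 = 22.28 / 0.3980 = 55.9799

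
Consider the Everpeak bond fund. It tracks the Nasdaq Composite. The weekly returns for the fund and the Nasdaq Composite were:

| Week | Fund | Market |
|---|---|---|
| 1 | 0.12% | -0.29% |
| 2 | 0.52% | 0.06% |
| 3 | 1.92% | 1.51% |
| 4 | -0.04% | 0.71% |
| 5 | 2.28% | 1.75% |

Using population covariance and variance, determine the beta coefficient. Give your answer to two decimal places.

1.04

r̄p = 0.9600%,  r̄m = 0.7480%
Cov = Σ(rp − r̄p)(rm − r̄m) / 5 = 0.6534
Var(rm) = Σ(rm − r̄m)² / 5 = 0.6274
β = Cov / Var = 0.6534 / 0.6274 = 1.0414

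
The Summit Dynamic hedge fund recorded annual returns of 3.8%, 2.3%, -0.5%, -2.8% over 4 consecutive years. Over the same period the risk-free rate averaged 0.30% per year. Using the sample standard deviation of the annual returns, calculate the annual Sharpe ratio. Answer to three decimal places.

0.136

r̄ = (3.8 + 2.3 − 0.5 − 2.8) / 4 = 0.7000%
Sample std dev = √[25.8600 / 3] = 2.9360%
Sharpe = (r̄ − rf) / σ = (0.7000 − 0.3) / 2.9360 = 0.4000 / 2.9360 = 0.1362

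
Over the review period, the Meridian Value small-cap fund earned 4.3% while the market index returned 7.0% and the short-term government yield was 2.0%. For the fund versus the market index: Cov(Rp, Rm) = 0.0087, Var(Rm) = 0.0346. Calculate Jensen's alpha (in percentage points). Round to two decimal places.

1.04

β = Cov / Var = 0.0087 / 0.0346 = 0.2514
E[R] = Rf + β(Rm − Rf) = 2.0% + 0.2514 × (7.0% − 2.0%) = 3.2570%
α = Rp − E[R] = 4.3% − 3.2570% = 1.0430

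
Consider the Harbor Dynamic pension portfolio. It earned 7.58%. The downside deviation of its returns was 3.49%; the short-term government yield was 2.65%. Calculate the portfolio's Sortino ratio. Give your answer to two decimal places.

1.41

Sortino = (Rp − Rf) / σd = (7.58% − 2.65%) / 3.49% = 4.93% / 3.49% = 1.4126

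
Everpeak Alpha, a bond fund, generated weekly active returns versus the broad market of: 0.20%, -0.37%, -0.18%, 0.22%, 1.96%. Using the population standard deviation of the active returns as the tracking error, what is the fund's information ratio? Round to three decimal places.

μ = (0.2 − 0.37 − 0.18 + 0.22 + 1.96) / 5 = 1.830 / 5 = 0.3660%
Σ(r − μ)² = (0.2 − 0.3660)² + (-0.37 − 0.3660)² + … = 3.4295
population σ = √(3.4295 / 5) = √0.6859 = 0.8282%
IR = μ / tracking error = 0.3660 / 0.8282 = 0.4419

0.442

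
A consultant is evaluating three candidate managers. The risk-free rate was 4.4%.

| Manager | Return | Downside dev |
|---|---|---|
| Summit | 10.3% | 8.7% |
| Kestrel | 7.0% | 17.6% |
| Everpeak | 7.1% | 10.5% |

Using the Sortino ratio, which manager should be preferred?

Summit

Summit: Sortino ratio = (10.3% − 4.4%) / 8.7% = 0.678
Kestrel: Sortino ratio = (7.0% − 4.4%) / 17.6% = 0.148
Everpeak: Sortino ratio = (7.1% − 4.4%) / 10.5% = 0.257
Highest: Summit (0.678).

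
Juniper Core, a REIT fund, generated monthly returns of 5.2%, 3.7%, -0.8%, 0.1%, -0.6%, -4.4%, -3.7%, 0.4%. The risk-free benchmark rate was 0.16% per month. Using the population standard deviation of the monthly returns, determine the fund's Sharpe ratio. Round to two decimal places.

-0.06

μ = (5.2 + 3.7 − 0.8 + 0.1 − 0.6 − 4.4 − 3.7 + 0.4) / 8 = -0.10 / 8 = -0.0125%
Σ(r − μ)² = (5.2 − (-0.0125))² + (3.7 − (-0.0125))² + … = 74.9488
population σ = √(74.9488 / 8) = √9.3686 = 3.0608%
Sharpe = (μ − rf) / σ = (-0.0125 − 0.16) / 3.0608 = -0.1725 / 3.0608 = -0.0564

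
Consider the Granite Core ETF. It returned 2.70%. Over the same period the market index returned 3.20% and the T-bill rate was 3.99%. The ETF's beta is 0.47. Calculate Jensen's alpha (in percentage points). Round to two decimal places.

-0.92

CAPM expected return = Rf + β(Rm − Rf) = 3.99% + 0.47 × (3.20% − 3.99%) = 3.99 + 0.47 × -0.79 = 3.6187%
Jensen's α = Rp − E[R] = 2.70% − 3.6187% = -0.9187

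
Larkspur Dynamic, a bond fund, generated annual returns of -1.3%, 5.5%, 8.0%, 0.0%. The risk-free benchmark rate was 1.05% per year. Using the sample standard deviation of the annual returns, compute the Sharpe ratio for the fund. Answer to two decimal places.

Mean return r̄ = 12.20 / 4 = 3.0500%
Σ(r − r̄)² = 58.7300; sample σ = √(58.7300/3) = 4.4246%
Sharpe = (r̄ − rf) / σ = (3.0500 − 1.05) / 4.4246 = 2.0000 / 4.4246 = 0.4520

0.45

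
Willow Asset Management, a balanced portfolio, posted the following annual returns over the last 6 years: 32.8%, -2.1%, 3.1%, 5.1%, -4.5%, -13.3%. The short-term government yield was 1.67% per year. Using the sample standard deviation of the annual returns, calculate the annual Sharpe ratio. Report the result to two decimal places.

Mean return r̄ = 21.10 / 6 = 3.5167%
Σ(r − r̄)² = (32.8 − 3.5167)² + (-2.1 − 3.5167)² + … = 1238.8083
σ = √[1238.8083 / 5] = 15.7404%
Sharpe = (r̄ − rf) / σ = (3.5167 − 1.67) / 15.7404 = 1.8467 / 15.7404 = 0.1173

0.12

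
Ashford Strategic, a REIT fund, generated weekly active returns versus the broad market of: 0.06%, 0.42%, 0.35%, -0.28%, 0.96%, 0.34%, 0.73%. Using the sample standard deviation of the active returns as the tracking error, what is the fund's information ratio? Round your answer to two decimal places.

0.90

μ = (0.06 + 0.42 + 0.35 − 0.28 + 0.96 + 0.34 + 0.73) / 7 = 2.580 / 7 = 0.3686%
Sample σ = √[Σ(r − μ)² / 6] = √[1.0001 / 6] = √0.1667 = 0.4083%
IR = μ / tracking error = 0.3686 / 0.4083 = 0.9028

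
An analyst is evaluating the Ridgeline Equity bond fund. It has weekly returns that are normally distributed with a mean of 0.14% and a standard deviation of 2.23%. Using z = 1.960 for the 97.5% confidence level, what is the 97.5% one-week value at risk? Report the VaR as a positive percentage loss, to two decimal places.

VaR (as % loss) = −(μ − z·σ) = −(0.14% − 1.960 × 2.23%) = −(-4.2308%) = 4.2308%

4.23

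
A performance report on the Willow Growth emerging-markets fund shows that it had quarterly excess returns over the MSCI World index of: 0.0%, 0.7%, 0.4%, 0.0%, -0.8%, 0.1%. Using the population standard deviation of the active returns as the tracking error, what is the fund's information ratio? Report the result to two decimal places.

μ = (0 + 0.7 + 0.4 + 0 − 0.8 + 0.1) / 6 = 0.0667%
Σ(r − μ)² = (0 − 0.0667)² + (0.7 − 0.0667)² + … = 1.2733
population σ = √(1.2733 / 6) = √0.2122 = 0.4607%
IR = μ / tracking error = 0.0667 / 0.4607 = 0.1448

0.14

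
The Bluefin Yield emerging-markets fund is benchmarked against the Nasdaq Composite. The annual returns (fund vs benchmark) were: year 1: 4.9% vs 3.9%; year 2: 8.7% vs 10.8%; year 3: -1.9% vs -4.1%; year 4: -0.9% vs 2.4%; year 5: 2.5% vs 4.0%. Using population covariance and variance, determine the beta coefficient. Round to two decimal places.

0.74

r̄p = 2.6600%,  r̄m = 3.4000%
Cov = Σ(rp − r̄p)(rm − r̄m) / 5 = 16.6960
Var(rm) = Σ(rm − r̄m)² / 5 = 22.5240
β = Cov / Var = 16.6960 / 22.5240 = 0.7413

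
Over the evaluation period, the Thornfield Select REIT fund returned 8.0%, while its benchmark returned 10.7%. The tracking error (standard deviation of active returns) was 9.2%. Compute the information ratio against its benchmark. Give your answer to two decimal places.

IR = (Rp − Rb) / TE = (8.0% − 10.7%) / 9.2% = -2.70% / 9.2% = -0.2935

-0.29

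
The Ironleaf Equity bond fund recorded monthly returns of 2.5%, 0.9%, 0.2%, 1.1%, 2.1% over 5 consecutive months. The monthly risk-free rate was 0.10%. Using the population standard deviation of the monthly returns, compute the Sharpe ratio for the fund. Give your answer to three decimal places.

Mean return μ = 6.80 / 5 = 1.3600%
Σ(r − μ)² = (2.5 − 1.3600)² + (0.9 − 1.3600)² + … = 3.4720
σ = √[3.4720 / 5] = 0.8333%
Sharpe = (μ − rf) / σ = (1.3600 − 0.1) / 0.8333 = 1.2600 / 0.8333 = 1.5121

1.512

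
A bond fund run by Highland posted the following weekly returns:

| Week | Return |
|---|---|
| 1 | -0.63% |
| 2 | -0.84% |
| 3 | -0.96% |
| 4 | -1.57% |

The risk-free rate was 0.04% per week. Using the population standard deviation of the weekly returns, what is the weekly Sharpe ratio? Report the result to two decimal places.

Mean return r̄ = -4.000 / 4 = -1.0000%
Σ(r − r̄)² = (-0.63 − (-1.0000))² + (-0.84 − (-1.0000))² + … = 0.4890
σ = √[0.4890 / 4] = 0.3496%
Sharpe = (r̄ − rf) / σ = (-1.0000 − 0.04) / 0.3496 = -1.0400 / 0.3496 = -2.9748

-2.97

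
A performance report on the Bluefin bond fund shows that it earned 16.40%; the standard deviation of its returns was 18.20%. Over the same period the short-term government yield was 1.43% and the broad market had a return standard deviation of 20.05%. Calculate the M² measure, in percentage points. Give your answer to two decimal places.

17.92

Sharpe = (Rp − Rf) / σp = (16.40% − 1.43%) / 18.20% = 0.8225
M² = Rf + Sharpe × σm = 1.43% + 0.8225 × 20.05% = 17.9211%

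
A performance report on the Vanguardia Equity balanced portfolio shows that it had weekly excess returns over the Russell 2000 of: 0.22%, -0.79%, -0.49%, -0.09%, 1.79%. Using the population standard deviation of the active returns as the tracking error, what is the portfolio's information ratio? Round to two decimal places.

Mean return r̄ = 0.640 / 5 = 0.1280%
Σ(r − r̄)² = 4.0429; population σ = √(4.0429/5) = 0.8992%
IR = r̄ / tracking error = 0.1280 / 0.8992 = 0.1423

0.14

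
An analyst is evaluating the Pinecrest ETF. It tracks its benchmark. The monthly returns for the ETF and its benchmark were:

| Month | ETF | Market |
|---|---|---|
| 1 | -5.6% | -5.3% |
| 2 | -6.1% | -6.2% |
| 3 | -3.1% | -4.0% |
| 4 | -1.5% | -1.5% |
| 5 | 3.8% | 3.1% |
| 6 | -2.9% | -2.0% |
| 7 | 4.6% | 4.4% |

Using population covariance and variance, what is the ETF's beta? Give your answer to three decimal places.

1.034

r̄p = -1.5429%,  r̄m = -1.6429%
Cov = Σ(rp − r̄p)(rm − r̄m) / 7 = 14.6039
Var(rm) = Σ(rm − r̄m)² / 7 = 14.1224
β = Cov / Var = 14.6039 / 14.1224 = 1.0341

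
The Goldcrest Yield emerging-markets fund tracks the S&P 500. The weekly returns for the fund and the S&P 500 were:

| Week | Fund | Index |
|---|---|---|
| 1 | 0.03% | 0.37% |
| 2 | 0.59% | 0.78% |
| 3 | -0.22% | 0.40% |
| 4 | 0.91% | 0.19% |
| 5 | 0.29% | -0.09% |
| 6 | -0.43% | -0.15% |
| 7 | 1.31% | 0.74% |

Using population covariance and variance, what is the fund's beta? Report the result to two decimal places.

r̄p = 0.3543%,  r̄m = 0.3200%
Cov = Σ(rp − r̄p)(rm − r̄m) / 7 = 0.1101
Var(rm) = Σ(rm − r̄m)² / 7 = 0.1147
β = Cov / Var = 0.1101 / 0.1147 = 0.9599

0.96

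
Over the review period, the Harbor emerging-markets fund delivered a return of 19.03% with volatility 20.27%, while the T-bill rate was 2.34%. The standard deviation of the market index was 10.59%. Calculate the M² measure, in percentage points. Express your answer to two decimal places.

11.06

Sharpe = (Rp − Rf) / σp = (19.03% − 2.34%) / 20.27% = 0.8234
M² = Rf + Sharpe × σm = 2.34% + 0.8234 × 10.59% = 11.0598%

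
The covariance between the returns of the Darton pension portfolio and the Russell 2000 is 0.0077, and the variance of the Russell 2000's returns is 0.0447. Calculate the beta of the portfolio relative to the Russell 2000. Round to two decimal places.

0.17

β = Cov(Rp, Rm) / Var(Rm) = 0.0077 / 0.0447 = 0.1723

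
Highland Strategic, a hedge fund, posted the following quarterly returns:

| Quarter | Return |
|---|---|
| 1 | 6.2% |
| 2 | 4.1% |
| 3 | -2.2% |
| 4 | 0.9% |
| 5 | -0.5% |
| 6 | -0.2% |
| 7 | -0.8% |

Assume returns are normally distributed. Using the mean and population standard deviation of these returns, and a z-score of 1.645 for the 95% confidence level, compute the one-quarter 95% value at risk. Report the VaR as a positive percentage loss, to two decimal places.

3.49

μ = (6.2 + 4.1 − 2.2 + 0.9 − 0.5 − 0.2 − 0.8) / 7 = 7.50 / 7 = 1.0714%
Σ(r − μ)² = (6.2 − 1.0714)² + (4.1 − 1.0714)² + … = 53.7943
population σ = √(53.7943 / 7) = √7.6849 = 2.7722%
VaR = −(μ − z·σ) = −(1.0714 − 1.645 × 2.7722) = −(-3.4889) = 3.4889%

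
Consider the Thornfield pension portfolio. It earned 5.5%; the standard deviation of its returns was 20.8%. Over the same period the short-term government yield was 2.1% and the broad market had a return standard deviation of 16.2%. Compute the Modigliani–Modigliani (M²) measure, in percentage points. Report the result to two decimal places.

4.75

Sharpe = (Rp − Rf) / σp = (5.5% − 2.1%) / 20.8% = 0.1635
M² = Rf + Sharpe × σm = 2.1% + 0.1635 × 16.2% = 4.7487%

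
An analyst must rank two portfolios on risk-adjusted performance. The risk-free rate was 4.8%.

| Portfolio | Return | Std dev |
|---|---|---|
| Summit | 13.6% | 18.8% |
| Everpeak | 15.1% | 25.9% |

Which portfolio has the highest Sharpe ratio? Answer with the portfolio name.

Summit

Summit: Sharpe ratio = (13.6% − 4.8%) / 18.8% = 0.468
Everpeak: Sharpe ratio = (15.1% − 4.8%) / 25.9% = 0.398
Highest: Summit (0.468).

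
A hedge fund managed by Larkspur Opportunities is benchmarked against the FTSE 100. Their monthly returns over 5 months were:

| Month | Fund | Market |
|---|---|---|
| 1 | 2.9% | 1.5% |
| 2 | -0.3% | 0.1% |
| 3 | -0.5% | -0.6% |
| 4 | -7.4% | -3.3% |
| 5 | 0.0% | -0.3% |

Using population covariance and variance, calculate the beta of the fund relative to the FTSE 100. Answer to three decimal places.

2.146

r̄p = -1.0600%,  r̄m = -0.5200%
Cov = Σ(rp − r̄p)(rm − r̄m) / 5 = 5.2568
Var(rm) = Σ(rm − r̄m)² / 5 = 2.4496
β = Cov / Var = 5.2568 / 2.4496 = 2.1460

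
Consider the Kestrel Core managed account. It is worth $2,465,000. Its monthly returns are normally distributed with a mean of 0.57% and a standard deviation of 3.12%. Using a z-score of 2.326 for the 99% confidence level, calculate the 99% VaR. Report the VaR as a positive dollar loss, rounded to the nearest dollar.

Return at the 99% tail: μ − z·σ = 0.57% − 2.326 × 3.12% = 0.57 − 7.25712 = -6.68712%
VaR = −(-6.68712%) × $2,465,000 = 6.68712% × $2,465,000 = $164,838

$164,838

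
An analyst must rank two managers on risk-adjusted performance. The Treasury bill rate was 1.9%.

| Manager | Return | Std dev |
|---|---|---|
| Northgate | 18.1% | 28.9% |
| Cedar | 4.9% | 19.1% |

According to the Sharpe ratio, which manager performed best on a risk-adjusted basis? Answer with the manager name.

Northgate: Sharpe ratio = (18.1% − 1.9%) / 28.9% = 0.561
Cedar: Sharpe ratio = (4.9% − 1.9%) / 19.1% = 0.157
Highest: Northgate (0.561).

Northgate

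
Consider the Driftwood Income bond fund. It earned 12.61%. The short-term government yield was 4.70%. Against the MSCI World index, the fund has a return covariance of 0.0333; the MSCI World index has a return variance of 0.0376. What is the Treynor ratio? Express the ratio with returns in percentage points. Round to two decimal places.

β = Cov / Var = 0.0333 / 0.0376 = 0.8856
Treynor = (Rp − Rf) / β = (12.61% − 4.70%) / 0.8856 = 7.91 / 0.8856 = 8.9318

8.93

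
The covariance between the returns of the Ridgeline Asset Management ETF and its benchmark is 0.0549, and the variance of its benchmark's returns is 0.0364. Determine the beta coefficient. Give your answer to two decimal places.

β = Cov(Rp, Rm) / Var(Rm) = 0.0549 / 0.0364 = 1.5082

1.51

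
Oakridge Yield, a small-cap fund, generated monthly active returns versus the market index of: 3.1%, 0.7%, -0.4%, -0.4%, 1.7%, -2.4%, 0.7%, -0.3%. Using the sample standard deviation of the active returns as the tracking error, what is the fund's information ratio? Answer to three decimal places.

r̄ = (3.1 + 0.7 − 0.4 − 0.4 + 1.7 − 2.4 + 0.7 − 0.3) / 8 = 0.3375%
Sample σ = √[Σ(r − r̄)² / 7] = √[18.7388 / 7] = √2.6770 = 1.6362%
IR = r̄ / tracking error = 0.3375 / 1.6362 = 0.2063

0.206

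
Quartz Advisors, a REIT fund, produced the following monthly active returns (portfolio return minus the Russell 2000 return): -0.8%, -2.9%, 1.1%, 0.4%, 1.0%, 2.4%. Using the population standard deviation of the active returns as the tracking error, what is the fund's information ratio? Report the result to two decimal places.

0.12

Mean return r̄ = 1.20 / 6 = 0.2000%
Σ(r − r̄)² = 16.9400; population σ = √(16.9400/6) = 1.6803%
IR = r̄ / tracking error = 0.2000 / 1.6803 = 0.1190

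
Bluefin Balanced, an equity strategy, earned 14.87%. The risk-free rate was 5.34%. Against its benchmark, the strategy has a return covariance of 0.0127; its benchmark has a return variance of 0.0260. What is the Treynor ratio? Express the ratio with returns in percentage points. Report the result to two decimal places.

19.51

β = Cov / Var = 0.0127 / 0.0260 = 0.4885
Treynor = (Rp − Rf) / β = (14.87% − 5.34%) / 0.4885 = 9.53 / 0.4885 = 19.5087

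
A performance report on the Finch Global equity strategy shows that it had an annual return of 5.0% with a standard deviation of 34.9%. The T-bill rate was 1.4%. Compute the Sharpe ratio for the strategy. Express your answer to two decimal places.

Sharpe = (Rp − Rf) / σp = (5.0% − 1.4%) / 34.9% = 3.60% / 34.9% = 0.1032

0.10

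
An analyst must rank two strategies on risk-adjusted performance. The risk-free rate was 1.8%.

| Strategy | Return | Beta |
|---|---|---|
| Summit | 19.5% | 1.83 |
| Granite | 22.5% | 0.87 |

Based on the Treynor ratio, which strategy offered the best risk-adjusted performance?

Granite

Summit: Treynor = (19.5% − 1.8%) / 1.83 = 9.672
Granite: Treynor = (22.5% − 1.8%) / 0.87 = 23.793
Highest: Granite (23.793).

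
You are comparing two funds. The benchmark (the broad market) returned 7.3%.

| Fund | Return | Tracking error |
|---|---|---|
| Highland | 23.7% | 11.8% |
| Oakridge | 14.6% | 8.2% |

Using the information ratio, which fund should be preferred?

Highland

Highland: IR = (23.7% − 7.3%) / 11.8% = 1.390
Oakridge: IR = (14.6% − 7.3%) / 8.2% = 0.890
Highest: Highland (1.390).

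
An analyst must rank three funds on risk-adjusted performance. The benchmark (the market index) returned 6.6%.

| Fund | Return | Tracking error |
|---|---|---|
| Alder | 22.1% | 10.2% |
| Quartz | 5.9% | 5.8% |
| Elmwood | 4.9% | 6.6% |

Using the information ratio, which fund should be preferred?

Alder

Alder: IR = (22.1% − 6.6%) / 10.2% = 1.520
Quartz: IR = (5.9% − 6.6%) / 5.8% = -0.121
Elmwood: IR = (4.9% − 6.6%) / 6.6% = -0.258
Highest: Alder (1.520).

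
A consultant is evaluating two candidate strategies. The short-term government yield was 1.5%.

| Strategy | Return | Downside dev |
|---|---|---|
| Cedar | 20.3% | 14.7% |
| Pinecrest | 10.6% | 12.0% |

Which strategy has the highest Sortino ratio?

Cedar

Cedar: Sortino ratio = (20.3% − 1.5%) / 14.7% = 1.279
Pinecrest: Sortino ratio = (10.6% − 1.5%) / 12.0% = 0.758
Highest: Cedar (1.279).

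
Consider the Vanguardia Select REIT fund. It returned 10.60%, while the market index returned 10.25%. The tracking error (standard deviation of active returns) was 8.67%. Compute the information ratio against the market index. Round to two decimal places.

IR = (Rp − Rb) / TE = (10.60% − 10.25%) / 8.67% = 0.35% / 8.67% = 0.0404

0.04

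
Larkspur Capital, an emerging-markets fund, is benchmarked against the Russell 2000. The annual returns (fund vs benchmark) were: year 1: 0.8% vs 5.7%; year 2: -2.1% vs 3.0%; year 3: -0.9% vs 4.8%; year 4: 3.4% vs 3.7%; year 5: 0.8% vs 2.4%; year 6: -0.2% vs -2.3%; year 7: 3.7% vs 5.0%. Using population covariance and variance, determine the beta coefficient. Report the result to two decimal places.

r̄p = 0.7857%,  r̄m = 3.1857%
Cov = Σ(rp − r̄p)(rm − r̄m) / 7 = 1.4112
Var(rm) = Σ(rm − r̄m)² / 7 = 6.1755
β = Cov / Var = 1.4112 / 6.1755 = 0.2285

0.23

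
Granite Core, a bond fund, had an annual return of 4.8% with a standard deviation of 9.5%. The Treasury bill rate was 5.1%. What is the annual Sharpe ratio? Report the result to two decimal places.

Sharpe = (Rp − Rf) / σp = (4.8% − 5.1%) / 9.5% = -0.30% / 9.5% = -0.0316

-0.03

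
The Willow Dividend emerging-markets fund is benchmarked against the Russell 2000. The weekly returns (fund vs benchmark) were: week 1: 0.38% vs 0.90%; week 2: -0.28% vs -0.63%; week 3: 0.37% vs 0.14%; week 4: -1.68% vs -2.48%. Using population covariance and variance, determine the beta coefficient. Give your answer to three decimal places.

0.652

r̄p = -0.3025%,  r̄m = -0.5175%
Cov = Σ(rp − r̄p)(rm − r̄m) / 4 = 1.0276
Var(rm) = Σ(rm − r̄m)² / 4 = 1.5764
β = Cov / Var = 1.0276 / 1.5764 = 0.6519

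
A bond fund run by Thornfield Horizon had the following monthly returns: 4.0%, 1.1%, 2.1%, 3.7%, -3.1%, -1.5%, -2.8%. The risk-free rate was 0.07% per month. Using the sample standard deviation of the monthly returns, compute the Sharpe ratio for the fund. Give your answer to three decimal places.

Mean return μ = 3.50 / 7 = 0.5000%
Σ(r − μ)² = (4 − 0.5000)² + (1.1 − 0.5000)² + (2.1 − 0.5000)² + … = 53.2600
sample σ = √(53.2600 / 6) = √8.8767 = 2.9794%
Sharpe = (μ − rf) / σ = (0.5000 − 0.07) / 2.9794 = 0.4300 / 2.9794 = 0.1443

0.144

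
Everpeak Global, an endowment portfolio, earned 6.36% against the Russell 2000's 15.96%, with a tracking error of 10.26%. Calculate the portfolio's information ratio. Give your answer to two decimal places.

IR = (Rp − Rb) / TE = (6.36% − 15.96%) / 10.26% = -9.60% / 10.26% = -0.9357

-0.94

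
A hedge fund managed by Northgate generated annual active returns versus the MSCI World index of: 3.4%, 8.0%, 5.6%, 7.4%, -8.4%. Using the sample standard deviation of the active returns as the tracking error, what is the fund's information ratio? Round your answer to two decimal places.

0.48

r̄ = (3.4 + 8 + 5.6 + 7.4 − 8.4) / 5 = 3.2000%
Σ(r − r̄)² = (3.4 − 3.2000)² + (8 − 3.2000)² + (5.6 − 3.2000)² + … = 181.0400
sample σ = √(181.0400 / 4) = √45.2600 = 6.7276%
IR = r̄ / tracking error = 3.2000 / 6.7276 = 0.4757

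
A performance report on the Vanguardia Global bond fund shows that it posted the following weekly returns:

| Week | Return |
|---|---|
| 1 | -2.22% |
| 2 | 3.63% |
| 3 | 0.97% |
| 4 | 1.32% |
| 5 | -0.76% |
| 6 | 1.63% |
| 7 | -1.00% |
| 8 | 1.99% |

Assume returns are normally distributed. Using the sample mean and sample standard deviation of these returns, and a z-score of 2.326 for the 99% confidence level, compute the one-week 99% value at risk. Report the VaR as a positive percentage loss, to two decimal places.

3.71

Mean return r̄ = 5.560 / 8 = 0.6950%
Sample σ = √[Σ(r − r̄)² / 7] = √[25.1190 / 7] = √3.5884 = 1.8943%
VaR = −(r̄ − z·σ) = −(0.6950 − 2.326 × 1.8943) = −(-3.7111) = 3.7111%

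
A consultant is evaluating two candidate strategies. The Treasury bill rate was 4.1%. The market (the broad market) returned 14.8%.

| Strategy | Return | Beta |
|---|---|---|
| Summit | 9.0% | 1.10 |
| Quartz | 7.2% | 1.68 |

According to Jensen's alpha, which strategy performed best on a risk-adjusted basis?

Summit

Summit: α = 9.0% − [4.1% + 1.10 × (14.8% − 4.1%)] = -6.870
Quartz: α = 7.2% − [4.1% + 1.68 × (14.8% − 4.1%)] = -14.876
Highest: Summit (-6.870).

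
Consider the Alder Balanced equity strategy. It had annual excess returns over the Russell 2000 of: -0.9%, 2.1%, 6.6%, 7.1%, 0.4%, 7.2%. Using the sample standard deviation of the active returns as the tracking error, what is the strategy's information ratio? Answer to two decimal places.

1.03

Mean return r̄ = 22.50 / 6 = 3.7500%
Sample σ = √[Σ(r − r̄)² / 5] = √[66.8150 / 5] = √13.3630 = 3.6555%
IR = r̄ / tracking error = 3.7500 / 3.6555 = 1.0259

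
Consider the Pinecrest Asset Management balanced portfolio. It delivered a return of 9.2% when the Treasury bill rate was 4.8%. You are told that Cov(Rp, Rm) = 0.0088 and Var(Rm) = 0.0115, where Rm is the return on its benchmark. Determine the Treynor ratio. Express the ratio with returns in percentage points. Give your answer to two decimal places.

5.75

β = Cov / Var = 0.0088 / 0.0115 = 0.7652
Treynor = (Rp − Rf) / β = (9.2% − 4.8%) / 0.7652 = 4.40 / 0.7652 = 5.7501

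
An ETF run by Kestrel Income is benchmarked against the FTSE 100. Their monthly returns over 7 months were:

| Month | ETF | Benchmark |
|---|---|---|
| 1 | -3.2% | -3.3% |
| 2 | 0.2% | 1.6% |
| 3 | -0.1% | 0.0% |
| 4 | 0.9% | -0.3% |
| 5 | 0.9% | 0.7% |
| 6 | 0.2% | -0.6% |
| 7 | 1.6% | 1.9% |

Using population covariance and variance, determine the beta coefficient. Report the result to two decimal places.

r̄p = 0.0714%,  r̄m = 0.0000%
Cov = Σ(rp − r̄p)(rm − r̄m) / 7 = 2.0229
Var(rm) = Σ(rm − r̄m)² / 7 = 2.5714
β = Cov / Var = 2.0229 / 2.5714 = 0.7867

0.79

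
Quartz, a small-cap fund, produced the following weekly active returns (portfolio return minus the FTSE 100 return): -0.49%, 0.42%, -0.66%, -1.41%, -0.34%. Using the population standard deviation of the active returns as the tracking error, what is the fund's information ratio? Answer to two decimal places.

-0.84

μ = (-0.49 + 0.42 − 0.66 − 1.41 − 0.34) / 5 = -0.4960%
Σ(r − μ)² = (-0.49 − (-0.4960))² + (0.42 − (-0.4960))² + … = 1.7257
σ = √[1.7257 / 5] = 0.5875%
IR = μ / tracking error = -0.4960 / 0.5875 = -0.8443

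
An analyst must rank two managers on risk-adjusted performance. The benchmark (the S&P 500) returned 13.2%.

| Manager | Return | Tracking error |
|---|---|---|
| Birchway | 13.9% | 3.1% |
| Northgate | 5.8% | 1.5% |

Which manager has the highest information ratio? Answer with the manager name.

Birchway: IR = (13.9% − 13.2%) / 3.1% = 0.226
Northgate: IR = (5.8% − 13.2%) / 1.5% = -4.933
Highest: Birchway (0.226).

Birchway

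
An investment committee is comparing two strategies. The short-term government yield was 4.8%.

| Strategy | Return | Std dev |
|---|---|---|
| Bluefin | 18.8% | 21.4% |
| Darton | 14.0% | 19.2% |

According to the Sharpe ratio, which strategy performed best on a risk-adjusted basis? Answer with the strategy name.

Bluefin

Bluefin: Sharpe ratio = (18.8% − 4.8%) / 21.4% = 0.654
Darton: Sharpe ratio = (14.0% − 4.8%) / 19.2% = 0.479
Highest: Bluefin (0.654).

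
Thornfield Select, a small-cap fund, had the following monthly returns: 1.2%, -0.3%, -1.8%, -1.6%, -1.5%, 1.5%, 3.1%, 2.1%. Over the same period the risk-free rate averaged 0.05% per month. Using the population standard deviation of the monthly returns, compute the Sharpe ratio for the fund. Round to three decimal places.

0.163

μ = (1.2 − 0.3 − 1.8 − 1.6 − 1.5 + 1.5 + 3.1 + 2.1) / 8 = 0.3375%
Population σ = √[Σ(r − μ)² / 8] = √[24.9388 / 8] = √3.1174 = 1.7656%
Sharpe = (μ − rf) / σ = (0.3375 − 0.05) / 1.7656 = 0.2875 / 1.7656 = 0.1628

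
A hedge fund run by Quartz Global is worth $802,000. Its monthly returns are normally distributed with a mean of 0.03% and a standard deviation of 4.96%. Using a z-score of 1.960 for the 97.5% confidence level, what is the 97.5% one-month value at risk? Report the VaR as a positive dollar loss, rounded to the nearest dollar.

$77,727

Return at the 97.5% tail: μ − z·σ = 0.03% − 1.960 × 4.96% = 0.03 − 9.7216 = -9.6916%
VaR = −(-9.6916%) × $802,000 = 9.6916% × $802,000 = $77,727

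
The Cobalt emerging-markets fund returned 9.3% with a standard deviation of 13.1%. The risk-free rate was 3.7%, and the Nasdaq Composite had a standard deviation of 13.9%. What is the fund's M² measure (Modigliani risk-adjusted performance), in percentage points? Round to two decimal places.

Sharpe = (Rp − Rf) / σp = (9.3% − 3.7%) / 13.1% = 0.4275
M² = Rf + Sharpe × σm = 3.7% + 0.4275 × 13.9% = 9.6423%

9.64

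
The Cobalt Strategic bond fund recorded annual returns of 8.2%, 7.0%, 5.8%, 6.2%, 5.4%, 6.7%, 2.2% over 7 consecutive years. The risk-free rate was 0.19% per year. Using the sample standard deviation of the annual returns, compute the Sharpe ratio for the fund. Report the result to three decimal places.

μ = (8.2 + 7 + 5.8 + 6.2 + 5.4 + 6.7 + 2.2) / 7 = 41.50 / 7 = 5.9286%
Σ(r − μ)² = (8.2 − 5.9286)² + (7 − 5.9286)² + … = 21.1743
sample σ = √(21.1743 / 6) = √3.5291 = 1.8786%
Sharpe = (μ − rf) / σ = (5.9286 − 0.19) / 1.8786 = 5.7386 / 1.8786 = 3.0547

3.055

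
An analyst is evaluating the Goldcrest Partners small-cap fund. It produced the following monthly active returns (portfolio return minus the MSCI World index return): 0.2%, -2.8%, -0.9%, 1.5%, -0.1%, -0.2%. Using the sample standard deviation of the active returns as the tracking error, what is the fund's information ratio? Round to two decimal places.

r̄ = (0.2 − 2.8 − 0.9 + 1.5 − 0.1 − 0.2) / 6 = -0.3833%
Σ(r − r̄)² = 10.1083; sample σ = √(10.1083/5) = 1.4219%
IR = r̄ / tracking error = -0.3833 / 1.4219 = -0.2696

-0.27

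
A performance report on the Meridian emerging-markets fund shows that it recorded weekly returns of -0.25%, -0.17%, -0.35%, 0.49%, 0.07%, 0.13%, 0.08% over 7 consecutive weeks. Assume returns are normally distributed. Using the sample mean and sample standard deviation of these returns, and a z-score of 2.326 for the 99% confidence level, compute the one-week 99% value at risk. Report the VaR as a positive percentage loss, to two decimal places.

μ = (-0.25 − 0.17 − 0.35 + 0.49 + 0.07 + 0.13 + 0.08) / 7 = 0.0000%
Sample std dev = √[0.4822 / 6] = 0.2835%
VaR = −(μ − z·σ) = −(0.0000 − 2.326 × 0.2835) = −(-0.6594) = 0.6594%

0.66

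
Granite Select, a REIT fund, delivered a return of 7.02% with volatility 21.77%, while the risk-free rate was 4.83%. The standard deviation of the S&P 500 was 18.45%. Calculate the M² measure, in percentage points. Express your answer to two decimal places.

Sharpe = (Rp − Rf) / σp = (7.02% − 4.83%) / 21.77% = 0.1006
M² = Rf + Sharpe × σm = 4.83% + 0.1006 × 18.45% = 6.6861%

6.69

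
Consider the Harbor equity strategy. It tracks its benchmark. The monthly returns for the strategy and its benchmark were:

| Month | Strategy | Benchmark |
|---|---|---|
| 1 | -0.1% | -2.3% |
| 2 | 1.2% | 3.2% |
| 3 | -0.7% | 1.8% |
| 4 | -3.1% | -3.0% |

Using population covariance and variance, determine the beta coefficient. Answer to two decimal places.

0.43

r̄p = -0.6750%,  r̄m = -0.0750%
Cov = Σ(rp − r̄p)(rm − r̄m) / 4 = 2.9769
Var(rm) = Σ(rm − r̄m)² / 4 = 6.9369
β = Cov / Var = 2.9769 / 6.9369 = 0.4291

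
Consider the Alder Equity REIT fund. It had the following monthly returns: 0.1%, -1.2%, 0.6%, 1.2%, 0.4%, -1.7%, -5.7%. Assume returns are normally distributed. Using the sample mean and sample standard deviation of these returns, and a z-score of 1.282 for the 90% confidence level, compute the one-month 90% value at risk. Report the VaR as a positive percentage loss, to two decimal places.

Mean return r̄ = -6.30 / 7 = -0.9000%
Sample std dev = √[33.1200 / 6] = 2.3495%
VaR = −(r̄ − z·σ) = −(-0.9000 − 1.282 × 2.3495) = −(-3.9121) = 3.9121%

3.91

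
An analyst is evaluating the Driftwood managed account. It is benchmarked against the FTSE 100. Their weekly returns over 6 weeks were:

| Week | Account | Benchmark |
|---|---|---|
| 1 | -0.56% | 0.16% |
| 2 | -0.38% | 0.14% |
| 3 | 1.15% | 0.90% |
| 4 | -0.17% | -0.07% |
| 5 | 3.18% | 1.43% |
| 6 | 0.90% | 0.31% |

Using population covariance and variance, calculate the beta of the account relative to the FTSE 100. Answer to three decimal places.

2.309

r̄p = 0.6867%,  r̄m = 0.4783%
Cov = Σ(rp − r̄p)(rm − r̄m) / 6 = 0.6266
Var(rm) = Σ(rm − r̄m)² / 6 = 0.2714
β = Cov / Var = 0.6266 / 0.2714 = 2.3088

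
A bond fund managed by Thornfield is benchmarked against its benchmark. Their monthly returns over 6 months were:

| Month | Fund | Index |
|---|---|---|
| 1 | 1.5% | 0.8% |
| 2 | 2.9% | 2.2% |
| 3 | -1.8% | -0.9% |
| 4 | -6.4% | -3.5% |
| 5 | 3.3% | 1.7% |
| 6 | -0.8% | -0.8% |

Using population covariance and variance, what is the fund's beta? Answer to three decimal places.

1.713

r̄p = -0.2167%,  r̄m = -0.0833%
Cov = Σ(rp − r̄p)(rm − r̄m) / 6 = 6.2903
Var(rm) = Σ(rm − r̄m)² / 6 = 3.6714
β = Cov / Var = 6.2903 / 3.6714 = 1.7133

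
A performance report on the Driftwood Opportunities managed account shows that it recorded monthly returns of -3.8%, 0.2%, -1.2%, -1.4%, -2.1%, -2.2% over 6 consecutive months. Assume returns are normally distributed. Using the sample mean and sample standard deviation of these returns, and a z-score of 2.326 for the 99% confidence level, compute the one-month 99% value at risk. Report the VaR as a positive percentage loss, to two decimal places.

4.83

Mean return r̄ = -10.50 / 6 = -1.7500%
Σ(r − r̄)² = (-3.8 − (-1.7500))² + (0.2 − (-1.7500))² + … = 8.7550
sample σ = √(8.7550 / 5) = √1.7510 = 1.3233%
VaR = −(r̄ − z·σ) = −(-1.7500 − 2.326 × 1.3233) = −(-4.8280) = 4.8280%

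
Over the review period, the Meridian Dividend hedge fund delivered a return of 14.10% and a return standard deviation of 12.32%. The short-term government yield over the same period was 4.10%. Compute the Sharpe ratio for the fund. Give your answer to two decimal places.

0.81

Sharpe = (Rp − Rf) / σp = (14.10% − 4.10%) / 12.32% = 10.00% / 12.32% = 0.8117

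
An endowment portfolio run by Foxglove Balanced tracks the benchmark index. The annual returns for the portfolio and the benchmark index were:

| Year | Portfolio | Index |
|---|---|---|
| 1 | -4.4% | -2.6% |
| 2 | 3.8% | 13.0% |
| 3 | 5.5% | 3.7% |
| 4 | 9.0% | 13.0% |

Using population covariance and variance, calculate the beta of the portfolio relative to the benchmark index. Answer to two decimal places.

r̄p = 3.4750%,  r̄m = 6.7750%
Cov = Σ(rp − r̄p)(rm − r̄m) / 4 = 26.0044
Var(rm) = Σ(rm − r̄m)² / 4 = 43.7119
β = Cov / Var = 26.0044 / 43.7119 = 0.5949

0.59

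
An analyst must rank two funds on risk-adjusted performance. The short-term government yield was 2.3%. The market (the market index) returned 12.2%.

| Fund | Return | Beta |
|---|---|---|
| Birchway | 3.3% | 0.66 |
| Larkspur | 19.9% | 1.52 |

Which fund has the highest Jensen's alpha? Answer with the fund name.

Birchway: α = 3.3% − [2.3% + 0.66 × (12.2% − 2.3%)] = -5.534
Larkspur: α = 19.9% − [2.3% + 1.52 × (12.2% − 2.3%)] = 2.552
Highest: Larkspur (2.552).

Larkspur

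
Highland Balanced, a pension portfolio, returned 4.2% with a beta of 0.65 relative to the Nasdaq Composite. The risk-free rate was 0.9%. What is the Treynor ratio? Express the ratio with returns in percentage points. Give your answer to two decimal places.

5.08

Treynor = (Rp − Rf) / β = (4.2% − 0.9%) / 0.65 = 3.30 / 0.65 = 5.0769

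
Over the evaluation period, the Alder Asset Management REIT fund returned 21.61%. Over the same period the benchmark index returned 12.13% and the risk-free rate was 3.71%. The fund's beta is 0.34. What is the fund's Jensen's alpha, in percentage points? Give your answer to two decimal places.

15.04

CAPM expected return = Rf + β(Rm − Rf) = 3.71% + 0.34 × (12.13% − 3.71%) = 3.71 + 0.34 × 8.42 = 6.5728%
Jensen's α = Rp − E[R] = 21.61% − 6.5728% = 15.0372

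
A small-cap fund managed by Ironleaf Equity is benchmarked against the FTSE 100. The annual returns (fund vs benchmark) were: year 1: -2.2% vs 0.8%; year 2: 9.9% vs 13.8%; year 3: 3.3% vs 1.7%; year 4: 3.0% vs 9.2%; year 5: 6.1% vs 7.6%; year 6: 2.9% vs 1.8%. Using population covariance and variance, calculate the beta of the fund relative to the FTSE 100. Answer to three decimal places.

0.629

r̄p = 3.8333%,  r̄m = 5.8167%
Cov = Σ(rp − r̄p)(rm − r̄m) / 6 = 14.3111
Var(rm) = Σ(rm − r̄m)² / 6 = 22.7681
β = Cov / Var = 14.3111 / 22.7681 = 0.6286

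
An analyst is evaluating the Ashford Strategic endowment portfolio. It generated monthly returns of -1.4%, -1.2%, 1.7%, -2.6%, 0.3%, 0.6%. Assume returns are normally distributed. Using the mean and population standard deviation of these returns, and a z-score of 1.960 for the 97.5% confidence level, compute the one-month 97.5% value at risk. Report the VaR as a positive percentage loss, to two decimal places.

3.25

Mean return μ = -2.60 / 6 = -0.4333%
Σ(r − μ)² = 12.3733; population σ = √(12.3733/6) = 1.4360%
VaR = −(μ − z·σ) = −(-0.4333 − 1.960 × 1.4360) = −(-3.2479) = 3.2479%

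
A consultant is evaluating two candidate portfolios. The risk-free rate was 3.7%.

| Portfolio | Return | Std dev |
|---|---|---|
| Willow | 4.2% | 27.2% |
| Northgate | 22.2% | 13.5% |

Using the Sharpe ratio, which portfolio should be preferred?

Willow: Sharpe ratio = (4.2% − 3.7%) / 27.2% = 0.018
Northgate: Sharpe ratio = (22.2% − 3.7%) / 13.5% = 1.370
Highest: Northgate (1.370).

Northgate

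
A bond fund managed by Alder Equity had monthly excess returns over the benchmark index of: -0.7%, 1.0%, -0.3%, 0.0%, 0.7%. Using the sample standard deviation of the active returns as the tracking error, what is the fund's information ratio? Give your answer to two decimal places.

r̄ = (-0.7 + 1 − 0.3 + 0 + 0.7) / 5 = 0.70 / 5 = 0.1400%
Σ(r − r̄)² = (-0.7 − 0.1400)² + (1 − 0.1400)² + … = 1.9720
sample σ = √(1.9720 / 4) = √0.4930 = 0.7021%
IR = r̄ / tracking error = 0.1400 / 0.7021 = 0.1994

0.20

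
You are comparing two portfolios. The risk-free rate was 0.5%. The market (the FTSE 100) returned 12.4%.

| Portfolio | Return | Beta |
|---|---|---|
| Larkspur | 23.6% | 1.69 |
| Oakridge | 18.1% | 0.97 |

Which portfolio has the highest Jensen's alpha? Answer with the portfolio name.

Larkspur: α = 23.6% − [0.5% + 1.69 × (12.4% − 0.5%)] = 2.989
Oakridge: α = 18.1% − [0.5% + 0.97 × (12.4% − 0.5%)] = 6.057
Highest: Oakridge (6.057).

Oakridge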